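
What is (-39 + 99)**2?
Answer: 3600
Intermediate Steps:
(-39 + 99)**2 = 60**2 = 3600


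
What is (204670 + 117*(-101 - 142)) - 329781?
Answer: -153542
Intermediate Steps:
(204670 + 117*(-101 - 142)) - 329781 = (204670 + 117*(-243)) - 329781 = (204670 - 28431) - 329781 = 176239 - 329781 = -153542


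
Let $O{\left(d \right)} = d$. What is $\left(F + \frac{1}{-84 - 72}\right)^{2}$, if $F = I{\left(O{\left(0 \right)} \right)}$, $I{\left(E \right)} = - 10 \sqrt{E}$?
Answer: $\frac{1}{24336} \approx 4.1091 \cdot 10^{-5}$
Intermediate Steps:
$F = 0$ ($F = - 10 \sqrt{0} = \left(-10\right) 0 = 0$)
$\left(F + \frac{1}{-84 - 72}\right)^{2} = \left(0 + \frac{1}{-84 - 72}\right)^{2} = \left(0 + \frac{1}{-156}\right)^{2} = \left(0 - \frac{1}{156}\right)^{2} = \left(- \frac{1}{156}\right)^{2} = \frac{1}{24336}$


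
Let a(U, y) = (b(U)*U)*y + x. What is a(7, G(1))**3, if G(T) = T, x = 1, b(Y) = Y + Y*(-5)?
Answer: -7414875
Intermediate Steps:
b(Y) = -4*Y (b(Y) = Y - 5*Y = -4*Y)
a(U, y) = 1 - 4*y*U**2 (a(U, y) = ((-4*U)*U)*y + 1 = (-4*U**2)*y + 1 = -4*y*U**2 + 1 = 1 - 4*y*U**2)
a(7, G(1))**3 = (1 - 4*1*7**2)**3 = (1 - 4*1*49)**3 = (1 - 196)**3 = (-195)**3 = -7414875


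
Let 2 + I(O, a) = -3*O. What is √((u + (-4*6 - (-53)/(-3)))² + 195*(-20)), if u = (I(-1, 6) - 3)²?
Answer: I*√22331/3 ≈ 49.812*I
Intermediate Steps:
I(O, a) = -2 - 3*O
u = 4 (u = ((-2 - 3*(-1)) - 3)² = ((-2 + 3) - 3)² = (1 - 3)² = (-2)² = 4)
√((u + (-4*6 - (-53)/(-3)))² + 195*(-20)) = √((4 + (-4*6 - (-53)/(-3)))² + 195*(-20)) = √((4 + (-24 - (-53)*(-1)/3))² - 3900) = √((4 + (-24 - 1*53/3))² - 3900) = √((4 + (-24 - 53/3))² - 3900) = √((4 - 125/3)² - 3900) = √((-113/3)² - 3900) = √(12769/9 - 3900) = √(-22331/9) = I*√22331/3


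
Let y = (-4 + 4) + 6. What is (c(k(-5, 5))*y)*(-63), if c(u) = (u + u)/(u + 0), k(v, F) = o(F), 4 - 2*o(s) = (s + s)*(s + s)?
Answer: -756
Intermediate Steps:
o(s) = 2 - 2*s² (o(s) = 2 - (s + s)*(s + s)/2 = 2 - 2*s*2*s/2 = 2 - 2*s²)
k(v, F) = 2 - 2*F²
c(u) = 2 (c(u) = (2*u)/u = 2)
y = 6 (y = 0 + 6 = 6)
(c(k(-5, 5))*y)*(-63) = (2*6)*(-63) = 12*(-63) = -756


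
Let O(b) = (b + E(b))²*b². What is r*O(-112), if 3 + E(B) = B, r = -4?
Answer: -2585519104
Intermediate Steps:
E(B) = -3 + B
O(b) = b²*(-3 + 2*b)² (O(b) = (b + (-3 + b))²*b² = (-3 + 2*b)²*b² = b²*(-3 + 2*b)²)
r*O(-112) = -4*(-112)²*(-3 + 2*(-112))² = -50176*(-3 - 224)² = -50176*(-227)² = -50176*51529 = -4*646379776 = -2585519104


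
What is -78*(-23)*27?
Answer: 48438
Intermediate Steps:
-78*(-23)*27 = 1794*27 = 48438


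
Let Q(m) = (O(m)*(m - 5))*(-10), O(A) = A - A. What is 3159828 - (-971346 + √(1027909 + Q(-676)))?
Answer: 4131174 - √1027909 ≈ 4.1302e+6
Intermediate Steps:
O(A) = 0
Q(m) = 0 (Q(m) = (0*(m - 5))*(-10) = (0*(-5 + m))*(-10) = 0*(-10) = 0)
3159828 - (-971346 + √(1027909 + Q(-676))) = 3159828 - (-971346 + √(1027909 + 0)) = 3159828 - (-971346 + √1027909) = 3159828 + (971346 - √1027909) = 4131174 - √1027909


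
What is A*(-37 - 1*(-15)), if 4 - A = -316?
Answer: -7040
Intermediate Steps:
A = 320 (A = 4 - 1*(-316) = 4 + 316 = 320)
A*(-37 - 1*(-15)) = 320*(-37 - 1*(-15)) = 320*(-37 + 15) = 320*(-22) = -7040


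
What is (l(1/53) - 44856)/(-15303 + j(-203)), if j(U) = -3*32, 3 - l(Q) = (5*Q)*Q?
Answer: 125992082/43255791 ≈ 2.9127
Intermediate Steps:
l(Q) = 3 - 5*Q**2 (l(Q) = 3 - 5*Q*Q = 3 - 5*Q**2)
j(U) = -96
(l(1/53) - 44856)/(-15303 + j(-203)) = ((3 - 5*(1/53)**2) - 44856)/(-15303 - 96) = ((3 - 5*(1/53)**2) - 44856)/(-15399) = ((3 - 5*1/2809) - 44856)*(-1/15399) = ((3 - 5/2809) - 44856)*(-1/15399) = (8422/2809 - 44856)*(-1/15399) = -125992082/2809*(-1/15399) = 125992082/43255791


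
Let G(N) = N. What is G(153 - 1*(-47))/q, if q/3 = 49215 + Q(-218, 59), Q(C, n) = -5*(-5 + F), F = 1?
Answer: 40/29541 ≈ 0.0013540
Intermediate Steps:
Q(C, n) = 20 (Q(C, n) = -5*(-5 + 1) = -5*(-4) = 20)
q = 147705 (q = 3*(49215 + 20) = 3*49235 = 147705)
G(153 - 1*(-47))/q = (153 - 1*(-47))/147705 = (153 + 47)*(1/147705) = 200*(1/147705) = 40/29541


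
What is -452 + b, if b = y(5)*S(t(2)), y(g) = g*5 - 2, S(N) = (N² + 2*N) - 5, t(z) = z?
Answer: -383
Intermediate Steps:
S(N) = -5 + N² + 2*N
y(g) = -2 + 5*g (y(g) = 5*g - 2 = -2 + 5*g)
b = 69 (b = (-2 + 5*5)*(-5 + 2² + 2*2) = (-2 + 25)*(-5 + 4 + 4) = 23*3 = 69)
-452 + b = -452 + 69 = -383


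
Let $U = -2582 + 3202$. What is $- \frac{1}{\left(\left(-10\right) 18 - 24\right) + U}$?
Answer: $- \frac{1}{416} \approx -0.0024038$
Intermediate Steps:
$U = 620$
$- \frac{1}{\left(\left(-10\right) 18 - 24\right) + U} = - \frac{1}{\left(\left(-10\right) 18 - 24\right) + 620} = - \frac{1}{\left(-180 - 24\right) + 620} = - \frac{1}{-204 + 620} = - \frac{1}{416}$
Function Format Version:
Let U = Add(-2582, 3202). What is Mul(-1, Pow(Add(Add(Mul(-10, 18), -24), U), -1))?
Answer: Rational(-1, 416) ≈ -0.0024038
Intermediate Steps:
U = 620
Mul(-1, Pow(Add(Add(Mul(-10, 18), -24), U), -1)) = Mul(-1, Pow(Add(Add(Mul(-10, 18), -24), 620), -1)) = Mul(-1, Pow(Add(Add(-180, -24), 620), -1)) = Mul(-1, Pow(Add(-204, 620), -1)) = Mul(-1, Pow(416, -1)) = Mul(-1, Rational(1, 416)) = Rational(-1, 416)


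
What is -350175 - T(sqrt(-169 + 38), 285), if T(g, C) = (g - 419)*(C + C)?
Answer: -111345 - 570*I*sqrt(131) ≈ -1.1135e+5 - 6523.9*I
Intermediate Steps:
T(g, C) = 2*C*(-419 + g) (T(g, C) = (-419 + g)*(2*C) = 2*C*(-419 + g))
-350175 - T(sqrt(-169 + 38), 285) = -350175 - 2*285*(-419 + sqrt(-169 + 38)) = -350175 - 2*285*(-419 + sqrt(-131)) = -350175 - 2*285*(-419 + I*sqrt(131)) = -350175 - (-238830 + 570*I*sqrt(131)) = -350175 + (238830 - 570*I*sqrt(131)) = -111345 - 570*I*sqrt(131)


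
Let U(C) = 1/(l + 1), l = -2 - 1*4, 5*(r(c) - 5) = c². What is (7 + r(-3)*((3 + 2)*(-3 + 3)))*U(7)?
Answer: -7/5 ≈ -1.4000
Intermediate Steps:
r(c) = 5 + c²/5
l = -6 (l = -2 - 4 = -6)
U(C) = -⅕ (U(C) = 1/(-6 + 1) = 1/(-5) = -⅕)
(7 + r(-3)*((3 + 2)*(-3 + 3)))*U(7) = (7 + (5 + (⅕)*(-3)²)*((3 + 2)*(-3 + 3)))*(-⅕) = (7 + (5 + (⅕)*9)*(5*0))*(-⅕) = (7 + (5 + 9/5)*0)*(-⅕) = (7 + (34/5)*0)*(-⅕) = (7 + 0)*(-⅕) = 7*(-⅕) = -7/5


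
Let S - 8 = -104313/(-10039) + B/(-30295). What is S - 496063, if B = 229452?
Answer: -150865097019068/304131505 ≈ -4.9605e+5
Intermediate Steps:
S = 3289745747/304131505 (S = 8 + (-104313/(-10039) + 229452/(-30295)) = 8 + (-104313*(-1/10039) + 229452*(-1/30295)) = 8 + (104313/10039 - 229452/30295) = 8 + 856693707/304131505 = 3289745747/304131505 ≈ 10.817)
S - 496063 = 3289745747/304131505 - 496063 = -150865097019068/304131505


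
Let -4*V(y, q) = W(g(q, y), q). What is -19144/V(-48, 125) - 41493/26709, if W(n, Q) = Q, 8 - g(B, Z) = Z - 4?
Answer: 680027253/1112875 ≈ 611.05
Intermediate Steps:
g(B, Z) = 12 - Z (g(B, Z) = 8 - (Z - 4) = 8 - (-4 + Z) = 8 + (4 - Z) = 12 - Z)
V(y, q) = -q/4
-19144/V(-48, 125) - 41493/26709 = -19144/((-¼*125)) - 41493/26709 = -19144/(-125/4) - 41493*1/26709 = -19144*(-4/125) - 13831/8903 = 76576/125 - 13831/8903 = 680027253/1112875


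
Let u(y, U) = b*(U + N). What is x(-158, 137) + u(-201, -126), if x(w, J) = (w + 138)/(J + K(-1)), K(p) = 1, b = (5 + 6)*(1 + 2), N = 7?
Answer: -270973/69 ≈ -3927.1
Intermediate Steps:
b = 33 (b = 11*3 = 33)
u(y, U) = 231 + 33*U (u(y, U) = 33*(U + 7) = 33*(7 + U) = 231 + 33*U)
x(w, J) = (138 + w)/(1 + J) (x(w, J) = (w + 138)/(J + 1) = (138 + w)/(1 + J))
x(-158, 137) + u(-201, -126) = (138 - 158)/(1 + 137) + (231 + 33*(-126)) = -20/138 + (231 - 4158) = (1/138)*(-20) - 3927 = -10/69 - 3927 = -270973/69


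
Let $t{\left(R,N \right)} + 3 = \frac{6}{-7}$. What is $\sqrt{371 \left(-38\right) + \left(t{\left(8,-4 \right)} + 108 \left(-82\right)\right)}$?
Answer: $\frac{i \sqrt{1124935}}{7} \approx 151.52 i$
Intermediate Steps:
$t{\left(R,N \right)} = - \frac{27}{7}$ ($t{\left(R,N \right)} = -3 + \frac{6}{-7} = -3 + 6 \left(- \frac{1}{7}\right) = -3 - \frac{6}{7} = - \frac{27}{7}$)
$\sqrt{371 \left(-38\right) + \left(t{\left(8,-4 \right)} + 108 \left(-82\right)\right)} = \sqrt{371 \left(-38\right) + \left(- \frac{27}{7} + 108 \left(-82\right)\right)} = \sqrt{-14098 - \frac{62019}{7}} = \sqrt{- \frac{160705}{7}} = \frac{i \sqrt{1124935}}{7}$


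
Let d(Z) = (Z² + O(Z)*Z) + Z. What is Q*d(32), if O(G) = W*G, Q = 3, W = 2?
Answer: 9312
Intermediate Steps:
O(G) = 2*G
d(Z) = Z + 3*Z² (d(Z) = (Z² + (2*Z)*Z) + Z = (Z² + 2*Z²) + Z = 3*Z² + Z = Z + 3*Z²)
Q*d(32) = 3*(32*(1 + 3*32)) = 3*(32*(1 + 96)) = 3*(32*97) = 3*3104 = 9312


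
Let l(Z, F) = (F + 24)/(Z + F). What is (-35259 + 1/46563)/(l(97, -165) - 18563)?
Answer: 6567059264/3457009677 ≈ 1.8996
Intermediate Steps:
l(Z, F) = (24 + F)/(F + Z)
(-35259 + 1/46563)/(l(97, -165) - 18563) = (-35259 + 1/46563)/((24 - 165)/(-165 + 97) - 18563) = (-35259 + 1/46563)/(-141/(-68) - 18563) = -1641764816/(46563*(-1/68*(-141) - 18563)) = -1641764816/(46563*(141/68 - 18563)) = -1641764816/(46563*(-1262143/68)) = -1641764816/46563*(-68/1262143) = 6567059264/3457009677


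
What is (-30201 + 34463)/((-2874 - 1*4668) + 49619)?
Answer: 4262/42077 ≈ 0.10129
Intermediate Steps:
(-30201 + 34463)/((-2874 - 1*4668) + 49619) = 4262/((-2874 - 4668) + 49619) = 4262/(-7542 + 49619) = 4262/42077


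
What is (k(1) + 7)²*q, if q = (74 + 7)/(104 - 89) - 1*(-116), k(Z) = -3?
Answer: 9712/5 ≈ 1942.4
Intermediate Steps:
q = 607/5 (q = 81/15 + 116 = 81*(1/15) + 116 = 27/5 + 116 = 607/5 ≈ 121.40)
(k(1) + 7)²*q = (-3 + 7)²*(607/5) = 4²*(607/5) = 16*(607/5) = 9712/5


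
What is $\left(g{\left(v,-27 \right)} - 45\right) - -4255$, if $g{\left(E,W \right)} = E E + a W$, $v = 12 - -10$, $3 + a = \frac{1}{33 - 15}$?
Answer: $\frac{9547}{2} \approx 4773.5$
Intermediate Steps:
$a = - \frac{53}{18}$ ($a = -3 + \frac{1}{33 - 15} = -3 + \frac{1}{18} = - \frac{53}{18} \approx -2.9444$)
$v = 22$ ($v = 12 + 10 = 22$)
$g{\left(E,W \right)} = E^{2} - \frac{53 W}{18}$ ($g{\left(E,W \right)} = E E - \frac{53 W}{18} = E^{2} - \frac{53 W}{18}$)
$\left(g{\left(v,-27 \right)} - 45\right) - -4255 = \left(\left(22^{2} - - \frac{159}{2}\right) - 45\right) - -4255 = \left(\left(484 + \frac{159}{2}\right) - 45\right) + 4255 = \left(\frac{1127}{2} - 45\right) + 4255 = \frac{1037}{2} + 4255 = \frac{9547}{2}$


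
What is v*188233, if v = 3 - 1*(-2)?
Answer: 941165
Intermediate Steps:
v = 5 (v = 3 + 2 = 5)
v*188233 = 5*188233 = 941165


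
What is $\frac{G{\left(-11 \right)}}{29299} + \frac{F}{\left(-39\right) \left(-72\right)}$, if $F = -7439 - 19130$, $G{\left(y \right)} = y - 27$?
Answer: $- \frac{778551835}{82271592} \approx -9.4632$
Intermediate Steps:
$G{\left(y \right)} = -27 + y$
$F = -26569$
$\frac{G{\left(-11 \right)}}{29299} + \frac{F}{\left(-39\right) \left(-72\right)} = \frac{-27 - 11}{29299} - \frac{26569}{\left(-39\right) \left(-72\right)} = \left(-38\right) \frac{1}{29299} - \frac{26569}{2808} = - \frac{38}{29299} - \frac{26569}{2808} = - \frac{778551835}{82271592}$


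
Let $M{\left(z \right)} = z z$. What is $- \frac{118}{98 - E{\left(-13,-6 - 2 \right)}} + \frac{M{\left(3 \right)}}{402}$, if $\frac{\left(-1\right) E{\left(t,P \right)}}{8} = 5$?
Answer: $- \frac{7699}{9246} \approx -0.83268$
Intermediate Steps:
$E{\left(t,P \right)} = -40$ ($E{\left(t,P \right)} = \left(-8\right) 5 = -40$)
$M{\left(z \right)} = z^{2}$
$- \frac{118}{98 - E{\left(-13,-6 - 2 \right)}} + \frac{M{\left(3 \right)}}{402} = - \frac{118}{98 - -40} + \frac{3^{2}}{402} = - \frac{118}{98 + 40} + 9 \cdot \frac{1}{402} = - \frac{118}{138} + \frac{3}{134} = \left(-118\right) \frac{1}{138} + \frac{3}{134} = - \frac{59}{69} + \frac{3}{134} = - \frac{7699}{9246}$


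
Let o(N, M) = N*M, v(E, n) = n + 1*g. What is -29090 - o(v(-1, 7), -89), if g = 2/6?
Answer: -85312/3 ≈ -28437.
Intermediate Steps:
g = ⅓ (g = 2*(⅙) = ⅓ ≈ 0.33333)
v(E, n) = ⅓ + n (v(E, n) = n + 1*(⅓) = n + ⅓ = ⅓ + n)
o(N, M) = M*N
-29090 - o(v(-1, 7), -89) = -29090 - (-89)*(⅓ + 7) = -29090 - (-89)*22/3 = -29090 - 1*(-1958/3) = -29090 + 1958/3 = -85312/3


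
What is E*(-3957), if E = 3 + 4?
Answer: -27699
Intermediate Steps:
E = 7
E*(-3957) = 7*(-3957) = -27699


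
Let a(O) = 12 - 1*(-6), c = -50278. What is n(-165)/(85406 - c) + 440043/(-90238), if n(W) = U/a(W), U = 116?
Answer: -67169489488/13774334391 ≈ -4.8764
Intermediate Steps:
a(O) = 18 (a(O) = 12 + 6 = 18)
n(W) = 58/9 (n(W) = 116/18 = 116*(1/18) = 58/9)
n(-165)/(85406 - c) + 440043/(-90238) = 58/(9*(85406 - 1*(-50278))) + 440043/(-90238) = 58/(9*(85406 + 50278)) + 440043*(-1/90238) = (58/9)/135684 - 440043/90238 = (58/9)*(1/135684) - 440043/90238 = 29/610578 - 440043/90238 = -67169489488/13774334391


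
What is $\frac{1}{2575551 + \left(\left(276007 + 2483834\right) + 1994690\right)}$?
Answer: $\frac{1}{7330082} \approx 1.3642 \cdot 10^{-7}$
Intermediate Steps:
$\frac{1}{2575551 + \left(\left(276007 + 2483834\right) + 1994690\right)} = \frac{1}{2575551 + \left(2759841 + 1994690\right)} = \frac{1}{2575551 + 4754531} = \frac{1}{7330082}$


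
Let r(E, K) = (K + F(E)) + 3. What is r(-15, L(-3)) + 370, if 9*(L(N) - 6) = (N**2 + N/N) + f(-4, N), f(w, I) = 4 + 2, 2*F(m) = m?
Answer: 6719/18 ≈ 373.28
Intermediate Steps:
F(m) = m/2
f(w, I) = 6
L(N) = 61/9 + N**2/9 (L(N) = 6 + ((N**2 + N/N) + 6)/9 = 6 + ((N**2 + 1) + 6)/9 = 6 + ((1 + N**2) + 6)/9 = 6 + (7 + N**2)/9 = 6 + (7/9 + N**2/9) = 61/9 + N**2/9)
r(E, K) = 3 + K + E/2 (r(E, K) = (K + E/2) + 3 = 3 + K + E/2)
r(-15, L(-3)) + 370 = (3 + (61/9 + (1/9)*(-3)**2) + (1/2)*(-15)) + 370 = (3 + (61/9 + (1/9)*9) - 15/2) + 370 = (3 + (61/9 + 1) - 15/2) + 370 = (3 + 70/9 - 15/2) + 370 = 59/18 + 370 = 6719/18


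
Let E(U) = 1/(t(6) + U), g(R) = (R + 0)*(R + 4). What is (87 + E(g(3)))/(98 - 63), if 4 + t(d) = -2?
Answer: 1306/525 ≈ 2.4876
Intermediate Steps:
g(R) = R*(4 + R)
t(d) = -6 (t(d) = -4 - 2 = -6)
E(U) = 1/(-6 + U)
(87 + E(g(3)))/(98 - 63) = (87 + 1/(-6 + 3*(4 + 3)))/(98 - 63) = (87 + 1/(-6 + 3*7))/35 = (87 + 1/(-6 + 21))/35 = (87 + 1/15)/35 = (1/35)*(1306/15) = 1306/525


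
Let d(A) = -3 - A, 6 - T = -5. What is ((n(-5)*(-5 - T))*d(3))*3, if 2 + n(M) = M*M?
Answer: 6624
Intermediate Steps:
T = 11 (T = 6 - 1*(-5) = 6 + 5 = 11)
n(M) = -2 + M² (n(M) = -2 + M*M = -2 + M²)
((n(-5)*(-5 - T))*d(3))*3 = (((-2 + (-5)²)*(-5 - 1*11))*(-3 - 1*3))*3 = (((-2 + 25)*(-5 - 11))*(-3 - 3))*3 = ((23*(-16))*(-6))*3 = -368*(-6)*3 = 2208*3 = 6624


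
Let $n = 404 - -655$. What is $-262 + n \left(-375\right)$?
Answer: $-397387$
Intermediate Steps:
$n = 1059$ ($n = 404 + 655 = 1059$)
$-262 + n \left(-375\right) = -262 + 1059 \left(-375\right) = -262 - 397125 = -397387$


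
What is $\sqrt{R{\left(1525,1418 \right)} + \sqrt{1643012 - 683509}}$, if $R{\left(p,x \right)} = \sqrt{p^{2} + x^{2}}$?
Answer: $\sqrt{\sqrt{959503} + \sqrt{4336349}} \approx 55.335$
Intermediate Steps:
$\sqrt{R{\left(1525,1418 \right)} + \sqrt{1643012 - 683509}} = \sqrt{\sqrt{1525^{2} + 1418^{2}} + \sqrt{1643012 - 683509}} = \sqrt{\sqrt{2325625 + 2010724} + \sqrt{959503}} = \sqrt{\sqrt{4336349} + \sqrt{959503}} = \sqrt{\sqrt{959503} + \sqrt{4336349}}$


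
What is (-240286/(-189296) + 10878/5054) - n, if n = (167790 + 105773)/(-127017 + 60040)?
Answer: 17177570858727/2288465313656 ≈ 7.5061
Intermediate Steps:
n = -273563/66977 (n = 273563/(-66977) = 273563*(-1/66977) = -273563/66977 ≈ -4.0844)
(-240286/(-189296) + 10878/5054) - n = (-240286/(-189296) + 10878/5054) - 1*(-273563/66977) = (-240286*(-1/189296) + 10878*(1/5054)) + 273563/66977 = (120143/94648 + 777/361) + 273563/66977 = 116913119/34167928 + 273563/66977 = 17177570858727/2288465313656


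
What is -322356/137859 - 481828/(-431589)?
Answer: -24233659144/19832809317 ≈ -1.2219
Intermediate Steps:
-322356/137859 - 481828/(-431589) = -322356*1/137859 - 481828*(-1/431589) = -107452/45953 + 481828/431589 = -24233659144/19832809317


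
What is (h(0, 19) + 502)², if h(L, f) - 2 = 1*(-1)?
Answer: 253009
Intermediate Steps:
h(L, f) = 1 (h(L, f) = 2 + 1*(-1) = 2 - 1 = 1)
(h(0, 19) + 502)² = (1 + 502)² = 503² = 253009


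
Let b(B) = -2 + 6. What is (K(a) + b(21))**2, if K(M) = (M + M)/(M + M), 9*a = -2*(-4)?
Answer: 25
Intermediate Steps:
a = 8/9 (a = (-2*(-4))/9 = (1/9)*8 = 8/9 ≈ 0.88889)
b(B) = 4
K(M) = 1 (K(M) = (2*M)/((2*M)) = (2*M)*(1/(2*M)) = 1)
(K(a) + b(21))**2 = (1 + 4)**2 = 5**2 = 25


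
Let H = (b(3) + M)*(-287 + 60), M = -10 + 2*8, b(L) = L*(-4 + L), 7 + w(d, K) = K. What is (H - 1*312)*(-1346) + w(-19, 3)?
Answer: 1336574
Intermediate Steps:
w(d, K) = -7 + K
M = 6 (M = -10 + 16 = 6)
H = -681 (H = (3*(-4 + 3) + 6)*(-287 + 60) = (3*(-1) + 6)*(-227) = (-3 + 6)*(-227) = 3*(-227) = -681)
(H - 1*312)*(-1346) + w(-19, 3) = (-681 - 1*312)*(-1346) + (-7 + 3) = (-681 - 312)*(-1346) - 4 = -993*(-1346) - 4 = 1336578 - 4 = 1336574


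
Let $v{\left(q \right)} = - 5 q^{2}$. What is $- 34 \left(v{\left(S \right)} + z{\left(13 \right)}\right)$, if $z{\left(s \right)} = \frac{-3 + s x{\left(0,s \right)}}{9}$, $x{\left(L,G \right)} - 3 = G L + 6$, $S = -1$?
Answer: $- \frac{782}{3} \approx -260.67$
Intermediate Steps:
$x{\left(L,G \right)} = 9 + G L$ ($x{\left(L,G \right)} = 3 + \left(G L + 6\right) = 3 + \left(6 + G L\right) = 9 + G L$)
$z{\left(s \right)} = - \frac{1}{3} + s$ ($z{\left(s \right)} = \frac{-3 + s \left(9 + s 0\right)}{9} = \left(-3 + s \left(9 + 0\right)\right) \frac{1}{9} = \left(-3 + s 9\right) \frac{1}{9} = \left(-3 + 9 s\right) \frac{1}{9} = - \frac{1}{3} + s$)
$- 34 \left(v{\left(S \right)} + z{\left(13 \right)}\right) = - 34 \left(- 5 \left(-1\right)^{2} + \left(- \frac{1}{3} + 13\right)\right) = - 34 \left(\left(-5\right) 1 + \frac{38}{3}\right) = - 34 \left(-5 + \frac{38}{3}\right) = \left(-34\right) \frac{23}{3} = - \frac{782}{3}$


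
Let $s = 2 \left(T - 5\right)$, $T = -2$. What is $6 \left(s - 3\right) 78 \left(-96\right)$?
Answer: $763776$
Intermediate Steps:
$s = -14$ ($s = 2 \left(-2 - 5\right) = 2 \left(-7\right) = -14$)
$6 \left(s - 3\right) 78 \left(-96\right) = 6 \left(-14 - 3\right) 78 \left(-96\right) = 6 \left(-17\right) 78 \left(-96\right) = \left(-102\right) 78 \left(-96\right) = \left(-7956\right) \left(-96\right) = 763776$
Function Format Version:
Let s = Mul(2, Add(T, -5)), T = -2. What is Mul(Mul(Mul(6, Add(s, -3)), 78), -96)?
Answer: 763776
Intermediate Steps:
s = -14 (s = Mul(2, Add(-2, -5)) = Mul(2, -7) = -14)
Mul(Mul(Mul(6, Add(s, -3)), 78), -96) = Mul(Mul(Mul(6, Add(-14, -3)), 78), -96) = Mul(Mul(Mul(6, -17), 78), -96) = Mul(Mul(-102, 78), -96) = Mul(-7956, -96) = 763776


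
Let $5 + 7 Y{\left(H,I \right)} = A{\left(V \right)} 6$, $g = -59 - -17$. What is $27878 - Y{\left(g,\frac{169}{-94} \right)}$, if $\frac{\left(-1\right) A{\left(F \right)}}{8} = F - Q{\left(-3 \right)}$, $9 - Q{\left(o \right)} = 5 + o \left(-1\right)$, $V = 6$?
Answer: $27913$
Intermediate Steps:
$Q{\left(o \right)} = 4 + o$ ($Q{\left(o \right)} = 9 - \left(5 + o \left(-1\right)\right) = 9 - \left(5 - o\right) = 9 + \left(-5 + o\right) = 4 + o$)
$A{\left(F \right)} = 8 - 8 F$ ($A{\left(F \right)} = - 8 \left(F - \left(4 - 3\right)\right) = - 8 \left(F - 1\right) = - 8 \left(-1 + F\right) = 8 - 8 F$)
$g = -42$ ($g = -59 + 17 = -42$)
$Y{\left(H,I \right)} = -35$ ($Y{\left(H,I \right)} = - \frac{5}{7} + \frac{\left(8 - 48\right) 6}{7} = - \frac{5}{7} + \frac{\left(-40\right) 6}{7} = - \frac{5}{7} + \frac{1}{7} \left(-240\right) = - \frac{5}{7} - \frac{240}{7} = -35$)
$27878 - Y{\left(g,\frac{169}{-94} \right)} = 27878 - -35 = 27878 + 35 = 27913$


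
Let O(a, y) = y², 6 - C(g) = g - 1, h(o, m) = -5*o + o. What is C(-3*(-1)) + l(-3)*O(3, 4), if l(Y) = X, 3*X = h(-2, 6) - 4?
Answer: 76/3 ≈ 25.333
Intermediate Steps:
h(o, m) = -4*o
X = 4/3 (X = (-4*(-2) - 4)/3 = (8 - 4)/3 = (⅓)*4 = 4/3 ≈ 1.3333)
l(Y) = 4/3
C(g) = 7 - g (C(g) = 6 - (g - 1) = 6 - (-1 + g) = 6 + (1 - g) = 7 - g)
C(-3*(-1)) + l(-3)*O(3, 4) = (7 - (-3)*(-1)) + (4/3)*4² = (7 - 1*3) + (4/3)*16 = (7 - 3) + 64/3 = 4 + 64/3 = 76/3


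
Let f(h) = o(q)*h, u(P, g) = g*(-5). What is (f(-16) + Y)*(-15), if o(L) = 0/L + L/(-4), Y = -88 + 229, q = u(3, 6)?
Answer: -315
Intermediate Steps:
u(P, g) = -5*g
q = -30 (q = -5*6 = -30)
Y = 141
o(L) = -L/4 (o(L) = 0 + L*(-1/4) = 0 - L/4 = -L/4)
f(h) = 15*h/2 (f(h) = (-1/4*(-30))*h = 15*h/2)
(f(-16) + Y)*(-15) = ((15/2)*(-16) + 141)*(-15) = (-120 + 141)*(-15) = 21*(-15) = -315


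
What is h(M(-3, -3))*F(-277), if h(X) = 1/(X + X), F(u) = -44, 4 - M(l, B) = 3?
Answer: -22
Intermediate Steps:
M(l, B) = 1 (M(l, B) = 4 - 1*3 = 4 - 3 = 1)
h(X) = 1/(2*X)
h(M(-3, -3))*F(-277) = ((1/2)/1)*(-44) = ((1/2)*1)*(-44) = (1/2)*(-44) = -22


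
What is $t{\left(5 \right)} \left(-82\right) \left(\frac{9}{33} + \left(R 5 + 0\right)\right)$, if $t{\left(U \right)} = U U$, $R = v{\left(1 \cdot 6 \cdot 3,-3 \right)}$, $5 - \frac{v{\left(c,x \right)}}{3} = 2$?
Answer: $- \frac{1020900}{11} \approx -92809.0$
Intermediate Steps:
$v{\left(c,x \right)} = 9$ ($v{\left(c,x \right)} = 15 - 6 = 9$)
$R = 9$
$t{\left(U \right)} = U^{2}$
$t{\left(5 \right)} \left(-82\right) \left(\frac{9}{33} + \left(R 5 + 0\right)\right) = 5^{2} \left(-82\right) \left(\frac{9}{33} + \left(9 \cdot 5 + 0\right)\right) = 25 \left(-82\right) \left(9 \cdot \frac{1}{33} + \left(45 + 0\right)\right) = - 2050 \left(\frac{3}{11} + 45\right) = \left(-2050\right) \frac{498}{11} = - \frac{1020900}{11}$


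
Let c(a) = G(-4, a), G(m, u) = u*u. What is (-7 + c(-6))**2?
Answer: 841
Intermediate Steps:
G(m, u) = u**2
c(a) = a**2
(-7 + c(-6))**2 = (-7 + (-6)**2)**2 = (-7 + 36)**2 = 29**2 = 841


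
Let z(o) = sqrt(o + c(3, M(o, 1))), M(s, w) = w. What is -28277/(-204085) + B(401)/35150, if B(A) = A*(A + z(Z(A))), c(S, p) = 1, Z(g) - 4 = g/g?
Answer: 6762201727/1434717550 + 401*sqrt(6)/35150 ≈ 4.7412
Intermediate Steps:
Z(g) = 5 (Z(g) = 4 + g/g = 4 + 1 = 5)
z(o) = sqrt(1 + o) (z(o) = sqrt(o + 1) = sqrt(1 + o))
B(A) = A*(A + sqrt(6)) (B(A) = A*(A + sqrt(1 + 5)) = A*(A + sqrt(6)))
-28277/(-204085) + B(401)/35150 = -28277/(-204085) + (401*(401 + sqrt(6)))/35150 = -28277*(-1/204085) + (160801 + 401*sqrt(6))*(1/35150) = 28277/204085 + (160801/35150 + 401*sqrt(6)/35150) = 6762201727/1434717550 + 401*sqrt(6)/35150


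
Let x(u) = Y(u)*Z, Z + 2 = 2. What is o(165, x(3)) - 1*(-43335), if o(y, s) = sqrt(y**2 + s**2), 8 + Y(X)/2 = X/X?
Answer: 43500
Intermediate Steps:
Y(X) = -14 (Y(X) = -16 + 2*(X/X) = -16 + 2*1 = -16 + 2 = -14)
Z = 0 (Z = -2 + 2 = 0)
x(u) = 0 (x(u) = -14*0 = 0)
o(y, s) = sqrt(s**2 + y**2)
o(165, x(3)) - 1*(-43335) = sqrt(0**2 + 165**2) - 1*(-43335) = sqrt(0 + 27225) + 43335 = sqrt(27225) + 43335 = 165 + 43335 = 43500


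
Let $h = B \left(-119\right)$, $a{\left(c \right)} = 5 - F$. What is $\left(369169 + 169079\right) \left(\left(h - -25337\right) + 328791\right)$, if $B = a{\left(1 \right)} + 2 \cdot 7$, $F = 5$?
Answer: $189711966576$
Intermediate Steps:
$a{\left(c \right)} = 0$ ($a{\left(c \right)} = 5 - 5 = 0$)
$B = 14$ ($B = 0 + 2 \cdot 7 = 0 + 14 = 14$)
$h = -1666$ ($h = 14 \left(-119\right) = -1666$)
$\left(369169 + 169079\right) \left(\left(h - -25337\right) + 328791\right) = \left(369169 + 169079\right) \left(\left(-1666 - -25337\right) + 328791\right) = 538248 \left(\left(-1666 + 25337\right) + 328791\right) = 538248 \left(23671 + 328791\right) = 538248 \cdot 352462 = 189711966576$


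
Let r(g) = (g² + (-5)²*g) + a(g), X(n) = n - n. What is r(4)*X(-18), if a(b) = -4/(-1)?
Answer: 0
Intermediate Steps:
a(b) = 4 (a(b) = -4*(-1) = 4)
X(n) = 0
r(g) = 4 + g² + 25*g (r(g) = (g² + (-5)²*g) + 4 = (g² + 25*g) + 4 = 4 + g² + 25*g)
r(4)*X(-18) = (4 + 4² + 25*4)*0 = (4 + 16 + 100)*0 = 120*0 = 0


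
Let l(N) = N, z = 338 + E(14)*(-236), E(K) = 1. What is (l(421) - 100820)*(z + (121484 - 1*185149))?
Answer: 6381661637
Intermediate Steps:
z = 102 (z = 338 + 1*(-236) = 338 - 236 = 102)
(l(421) - 100820)*(z + (121484 - 1*185149)) = (421 - 100820)*(102 + (121484 - 1*185149)) = -100399*(102 + (121484 - 185149)) = -100399*(102 - 63665) = -100399*(-63563) = 6381661637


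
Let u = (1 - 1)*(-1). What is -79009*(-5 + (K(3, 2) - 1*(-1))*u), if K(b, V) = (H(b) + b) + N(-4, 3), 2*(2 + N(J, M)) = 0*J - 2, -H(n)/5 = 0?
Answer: 395045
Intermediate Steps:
H(n) = 0 (H(n) = -5*0 = 0)
N(J, M) = -3 (N(J, M) = -2 + (0*J - 2)/2 = -2 + (0 - 2)/2 = -2 + (½)*(-2) = -2 - 1 = -3)
K(b, V) = -3 + b (K(b, V) = (0 + b) - 3 = b - 3 = -3 + b)
u = 0 (u = 0*(-1) = 0)
-79009*(-5 + (K(3, 2) - 1*(-1))*u) = -79009*(-5 + ((-3 + 3) - 1*(-1))*0) = -79009*(-5 + (0 + 1)*0) = -79009*(-5 + 1*0) = -79009*(-5 + 0) = -79009*(-5) = 395045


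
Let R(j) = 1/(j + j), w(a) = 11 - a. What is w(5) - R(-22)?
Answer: 265/44 ≈ 6.0227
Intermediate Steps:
R(j) = 1/(2*j)
w(5) - R(-22) = (11 - 1*5) - 1/(2*(-22)) = (11 - 5) - (-1)/(2*22) = 6 - 1*(-1/44) = 6 + 1/44 = 265/44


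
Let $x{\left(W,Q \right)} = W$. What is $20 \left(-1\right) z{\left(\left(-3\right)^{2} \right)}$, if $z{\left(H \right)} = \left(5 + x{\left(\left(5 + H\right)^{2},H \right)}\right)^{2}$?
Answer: $-808020$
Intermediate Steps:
$z{\left(H \right)} = \left(5 + \left(5 + H\right)^{2}\right)^{2}$
$20 \left(-1\right) z{\left(\left(-3\right)^{2} \right)} = 20 \left(-1\right) \left(5 + \left(5 + \left(-3\right)^{2}\right)^{2}\right)^{2} = - 20 \left(5 + \left(5 + 9\right)^{2}\right)^{2} = - 20 \left(5 + 14^{2}\right)^{2} = - 20 \left(5 + 196\right)^{2} = - 20 \cdot 201^{2} = \left(-20\right) 40401 = -808020$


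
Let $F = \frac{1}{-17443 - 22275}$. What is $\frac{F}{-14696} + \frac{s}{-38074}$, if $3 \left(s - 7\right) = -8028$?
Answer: $\frac{778941968053}{11111815573936} \approx 0.0701$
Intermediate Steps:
$s = -2669$ ($s = 7 + \frac{1}{3} \left(-8028\right) = 7 - 2676 = -2669$)
$F = - \frac{1}{39718}$ ($F = \frac{1}{-39718} = - \frac{1}{39718} \approx -2.5177 \cdot 10^{-5}$)
$\frac{F}{-14696} + \frac{s}{-38074} = - \frac{1}{39718 \left(-14696\right)} - \frac{2669}{-38074} = \left(- \frac{1}{39718}\right) \left(- \frac{1}{14696}\right) - - \frac{2669}{38074} = \frac{1}{583695728} + \frac{2669}{38074} = \frac{778941968053}{11111815573936}$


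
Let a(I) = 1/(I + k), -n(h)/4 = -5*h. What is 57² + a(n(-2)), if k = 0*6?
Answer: 129959/40 ≈ 3249.0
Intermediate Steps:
n(h) = 20*h (n(h) = -(-20)*h = 20*h)
k = 0
a(I) = 1/I (a(I) = 1/(I + 0) = 1/I)
57² + a(n(-2)) = 57² + 1/(20*(-2)) = 3249 + 1/(-40) = 3249 - 1/40 = 129959/40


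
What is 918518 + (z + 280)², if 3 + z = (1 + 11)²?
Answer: 1095759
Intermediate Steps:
z = 141 (z = -3 + (1 + 11)² = -3 + 12² = -3 + 144 = 141)
918518 + (z + 280)² = 918518 + (141 + 280)² = 918518 + 421² = 918518 + 177241 = 1095759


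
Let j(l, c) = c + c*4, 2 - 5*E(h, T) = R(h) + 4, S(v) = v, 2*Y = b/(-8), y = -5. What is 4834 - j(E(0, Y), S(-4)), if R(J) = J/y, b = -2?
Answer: 4854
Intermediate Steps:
R(J) = -J/5 (R(J) = J/(-5) = J*(-⅕) = -J/5)
Y = ⅛ (Y = (-2/(-8))/2 = (-2*(-⅛))/2 = (½)*(¼) = ⅛ ≈ 0.12500)
E(h, T) = -⅖ + h/25 (E(h, T) = ⅖ - (-h/5 + 4)/5 = ⅖ - (4 - h/5)/5 = ⅖ + (-⅘ + h/25) = -⅖ + h/25)
j(l, c) = 5*c (j(l, c) = c + 4*c = 5*c)
4834 - j(E(0, Y), S(-4)) = 4834 - 5*(-4) = 4834 - 1*(-20) = 4834 + 20 = 4854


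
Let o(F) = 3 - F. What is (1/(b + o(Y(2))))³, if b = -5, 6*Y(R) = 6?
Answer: -1/27 ≈ -0.037037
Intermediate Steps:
Y(R) = 1 (Y(R) = (⅙)*6 = 1)
(1/(b + o(Y(2))))³ = (1/(-5 + (3 - 1*1)))³ = (1/(-5 + (3 - 1)))³ = (1/(-5 + 2))³ = (1/(-3))³ = (-⅓)³ = -1/27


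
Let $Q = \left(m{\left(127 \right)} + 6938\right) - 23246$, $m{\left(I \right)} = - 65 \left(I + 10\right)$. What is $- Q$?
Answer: $25213$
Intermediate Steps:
$m{\left(I \right)} = -650 - 65 I$ ($m{\left(I \right)} = - 65 \left(10 + I\right) = -650 - 65 I$)
$Q = -25213$ ($Q = \left(\left(-650 - 8255\right) + 6938\right) - 23246 = \left(-8905 + 6938\right) - 23246 = -1967 - 23246 = -25213$)
$- Q = \left(-1\right) \left(-25213\right) = 25213$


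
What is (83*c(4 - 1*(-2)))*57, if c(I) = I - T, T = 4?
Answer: 9462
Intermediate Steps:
c(I) = -4 + I (c(I) = I - 1*4 = I - 4 = -4 + I)
(83*c(4 - 1*(-2)))*57 = (83*(-4 + (4 - 1*(-2))))*57 = (83*(-4 + (4 + 2)))*57 = (83*(-4 + 6))*57 = (83*2)*57 = 166*57 = 9462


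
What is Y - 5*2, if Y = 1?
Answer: -9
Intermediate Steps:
Y - 5*2 = 1 - 5*2 = 1 - 10 = -9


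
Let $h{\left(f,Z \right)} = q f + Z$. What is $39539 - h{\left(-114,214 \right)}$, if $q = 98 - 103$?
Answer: $38755$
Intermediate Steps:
$q = -5$
$h{\left(f,Z \right)} = Z - 5 f$ ($h{\left(f,Z \right)} = - 5 f + Z = Z - 5 f$)
$39539 - h{\left(-114,214 \right)} = 39539 - \left(214 - -570\right) = 39539 - \left(214 + 570\right) = 39539 - 784 = 38755$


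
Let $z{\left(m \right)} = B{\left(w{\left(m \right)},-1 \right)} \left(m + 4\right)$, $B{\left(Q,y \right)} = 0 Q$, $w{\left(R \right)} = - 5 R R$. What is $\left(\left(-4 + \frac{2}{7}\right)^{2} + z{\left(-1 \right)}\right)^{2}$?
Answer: $\frac{456976}{2401} \approx 190.33$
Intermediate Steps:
$w{\left(R \right)} = - 5 R^{2}$
$B{\left(Q,y \right)} = 0$
$z{\left(m \right)} = 0$ ($z{\left(m \right)} = 0 \left(m + 4\right) = 0 \left(4 + m\right) = 0$)
$\left(\left(-4 + \frac{2}{7}\right)^{2} + z{\left(-1 \right)}\right)^{2} = \left(\left(-4 + \frac{2}{7}\right)^{2} + 0\right)^{2} = \left(\left(- \frac{26}{7}\right)^{2} + 0\right)^{2} = \left(\frac{676}{49} + 0\right)^{2} = \left(\frac{676}{49}\right)^{2} = \frac{456976}{2401}$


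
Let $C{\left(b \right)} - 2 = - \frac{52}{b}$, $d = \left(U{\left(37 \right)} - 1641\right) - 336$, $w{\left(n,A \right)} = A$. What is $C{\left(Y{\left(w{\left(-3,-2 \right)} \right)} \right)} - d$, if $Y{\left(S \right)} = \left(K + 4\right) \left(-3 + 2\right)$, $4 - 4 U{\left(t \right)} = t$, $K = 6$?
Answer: $\frac{39849}{20} \approx 1992.4$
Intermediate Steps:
$U{\left(t \right)} = 1 - \frac{t}{4}$
$Y{\left(S \right)} = -10$ ($Y{\left(S \right)} = \left(6 + 4\right) \left(-3 + 2\right) = 10 \left(-1\right) = -10$)
$d = - \frac{7941}{4}$ ($d = \left(\left(1 - \frac{37}{4}\right) - 1641\right) - 336 = \left(- \frac{33}{4} - 1641\right) - 336 = - \frac{6597}{4} - 336 = - \frac{7941}{4} \approx -1985.3$)
$C{\left(b \right)} = 2 - \frac{52}{b}$
$C{\left(Y{\left(w{\left(-3,-2 \right)} \right)} \right)} - d = \left(2 - \frac{52}{-10}\right) - - \frac{7941}{4} = \left(2 - - \frac{26}{5}\right) + \frac{7941}{4} = \left(2 + \frac{26}{5}\right) + \frac{7941}{4} = \frac{36}{5} + \frac{7941}{4} = \frac{39849}{20}$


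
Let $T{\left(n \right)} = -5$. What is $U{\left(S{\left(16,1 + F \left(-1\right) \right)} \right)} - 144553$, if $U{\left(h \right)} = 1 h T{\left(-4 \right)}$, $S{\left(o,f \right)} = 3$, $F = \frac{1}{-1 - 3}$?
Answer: $-144568$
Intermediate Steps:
$F = - \frac{1}{4}$ ($F = \frac{1}{-4} = - \frac{1}{4} \approx -0.25$)
$U{\left(h \right)} = - 5 h$ ($U{\left(h \right)} = 1 h \left(-5\right) = h \left(-5\right) = - 5 h$)
$U{\left(S{\left(16,1 + F \left(-1\right) \right)} \right)} - 144553 = \left(-5\right) 3 - 144553 = -15 - 144553 = -144568$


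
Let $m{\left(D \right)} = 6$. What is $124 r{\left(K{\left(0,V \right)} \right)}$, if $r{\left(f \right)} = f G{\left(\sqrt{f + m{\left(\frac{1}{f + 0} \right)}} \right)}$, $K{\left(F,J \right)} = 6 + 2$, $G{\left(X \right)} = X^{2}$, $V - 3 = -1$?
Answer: $13888$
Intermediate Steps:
$V = 2$ ($V = 3 - 1 = 2$)
$K{\left(F,J \right)} = 8$
$r{\left(f \right)} = f \left(6 + f\right)$ ($r{\left(f \right)} = f \left(\sqrt{f + 6}\right)^{2} = f \left(\sqrt{6 + f}\right)^{2} = f \left(6 + f\right)$)
$124 r{\left(K{\left(0,V \right)} \right)} = 124 \cdot 8 \left(6 + 8\right) = 124 \cdot 8 \cdot 14 = 124 \cdot 112 = 13888$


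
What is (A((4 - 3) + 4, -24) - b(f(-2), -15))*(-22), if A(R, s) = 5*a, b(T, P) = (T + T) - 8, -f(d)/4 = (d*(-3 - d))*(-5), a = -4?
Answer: 2024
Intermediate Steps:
f(d) = 20*d*(-3 - d) (f(d) = -4*d*(-3 - d)*(-5) = -(-20)*d*(-3 - d) = 20*d*(-3 - d))
b(T, P) = -8 + 2*T (b(T, P) = 2*T - 8 = -8 + 2*T)
A(R, s) = -20 (A(R, s) = 5*(-4) = -20)
(A((4 - 3) + 4, -24) - b(f(-2), -15))*(-22) = (-20 - (-8 + 2*(-20*(-2)*(3 - 2))))*(-22) = (-20 - (-8 + 2*(-20*(-2)*1)))*(-22) = (-20 - (-8 + 2*40))*(-22) = (-20 - (-8 + 80))*(-22) = (-20 - 1*72)*(-22) = (-20 - 72)*(-22) = -92*(-22) = 2024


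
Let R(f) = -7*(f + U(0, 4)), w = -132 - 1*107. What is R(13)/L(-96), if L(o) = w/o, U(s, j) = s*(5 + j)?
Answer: -8736/239 ≈ -36.552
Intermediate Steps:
w = -239 (w = -132 - 107 = -239)
L(o) = -239/o
R(f) = -7*f (R(f) = -7*(f + 0*(5 + 4)) = -7*(f + 0*9) = -7*(f + 0) = -7*f)
R(13)/L(-96) = (-7*13)/((-239/(-96))) = -91/((-239*(-1/96))) = -91/239/96 = -91*96/239 = -8736/239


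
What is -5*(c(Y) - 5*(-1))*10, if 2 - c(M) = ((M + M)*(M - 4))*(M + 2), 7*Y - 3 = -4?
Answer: -82350/343 ≈ -240.09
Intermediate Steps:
Y = -⅐ (Y = 3/7 + (⅐)*(-4) = 3/7 - 4/7 = -⅐ ≈ -0.14286)
c(M) = 2 - 2*M*(-4 + M)*(2 + M) (c(M) = 2 - (M + M)*(M - 4)*(M + 2) = 2 - (2*M)*(-4 + M)*(2 + M) = 2 - 2*M*(-4 + M)*(2 + M))
-5*(c(Y) - 5*(-1))*10 = -5*((2 - 2*(-⅐)³ + 4*(-⅐)² + 16*(-⅐)) - 5*(-1))*10 = -5*((2 - 2*(-1/343) + 4*(1/49) - 16/7) + 5)*10 = -5*((2 + 2/343 + 4/49 - 16/7) + 5)*10 = -5*(-68/343 + 5)*10 = -5*1647/343*10 = -8235/343*10 = -82350/343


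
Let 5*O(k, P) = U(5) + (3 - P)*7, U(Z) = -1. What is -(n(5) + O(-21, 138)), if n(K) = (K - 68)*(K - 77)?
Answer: -21734/5 ≈ -4346.8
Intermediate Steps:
O(k, P) = 4 - 7*P/5 (O(k, P) = (-1 + (3 - P)*7)/5 = (-1 + (21 - 7*P))/5 = (20 - 7*P)/5 = 4 - 7*P/5)
n(K) = (-77 + K)*(-68 + K) (n(K) = (-68 + K)*(-77 + K) = (-77 + K)*(-68 + K))
-(n(5) + O(-21, 138)) = -((5236 + 5**2 - 145*5) + (4 - 7/5*138)) = -((5236 + 25 - 725) + (4 - 966/5)) = -(4536 - 946/5) = -1*21734/5 = -21734/5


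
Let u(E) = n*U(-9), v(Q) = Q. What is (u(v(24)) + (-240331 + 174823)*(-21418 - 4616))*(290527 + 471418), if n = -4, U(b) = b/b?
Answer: 1299447875276260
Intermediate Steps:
U(b) = 1
u(E) = -4 (u(E) = -4*1 = -4)
(u(v(24)) + (-240331 + 174823)*(-21418 - 4616))*(290527 + 471418) = (-4 + (-240331 + 174823)*(-21418 - 4616))*(290527 + 471418) = (-4 - 65508*(-26034))*761945 = (-4 + 1705435272)*761945 = 1705435268*761945 = 1299447875276260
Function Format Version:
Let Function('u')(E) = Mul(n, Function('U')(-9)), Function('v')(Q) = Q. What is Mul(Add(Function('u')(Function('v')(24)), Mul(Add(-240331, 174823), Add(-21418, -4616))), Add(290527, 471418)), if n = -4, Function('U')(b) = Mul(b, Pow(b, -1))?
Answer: 1299447875276260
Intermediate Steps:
Function('U')(b) = 1
Function('u')(E) = -4 (Function('u')(E) = Mul(-4, 1) = -4)
Mul(Add(Function('u')(Function('v')(24)), Mul(Add(-240331, 174823), Add(-21418, -4616))), Add(290527, 471418)) = Mul(Add(-4, Mul(Add(-240331, 174823), Add(-21418, -4616))), Add(290527, 471418)) = Mul(Add(-4, Mul(-65508, -26034)), 761945) = Mul(Add(-4, 1705435272), 761945) = Mul(1705435268, 761945) = 1299447875276260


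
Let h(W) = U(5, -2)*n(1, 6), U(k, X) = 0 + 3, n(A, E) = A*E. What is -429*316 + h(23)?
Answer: -135546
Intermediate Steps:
U(k, X) = 3
h(W) = 18 (h(W) = 3*(1*6) = 3*6 = 18)
-429*316 + h(23) = -429*316 + 18 = -135564 + 18 = -135546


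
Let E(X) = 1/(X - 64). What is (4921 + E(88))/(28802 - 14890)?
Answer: 118105/333888 ≈ 0.35373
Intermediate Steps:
E(X) = 1/(-64 + X)
(4921 + E(88))/(28802 - 14890) = (4921 + 1/(-64 + 88))/(28802 - 14890) = (4921 + 1/24)/13912 = (4921 + 1/24)*(1/13912) = (118105/24)*(1/13912) = 118105/333888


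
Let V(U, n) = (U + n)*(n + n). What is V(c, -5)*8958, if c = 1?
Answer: 358320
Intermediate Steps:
V(U, n) = 2*n*(U + n) (V(U, n) = (U + n)*(2*n) = 2*n*(U + n))
V(c, -5)*8958 = (2*(-5)*(1 - 5))*8958 = (2*(-5)*(-4))*8958 = 40*8958 = 358320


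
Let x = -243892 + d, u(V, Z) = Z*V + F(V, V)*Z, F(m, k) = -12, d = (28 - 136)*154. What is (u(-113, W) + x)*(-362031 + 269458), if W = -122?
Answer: 22705750002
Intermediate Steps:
d = -16632 (d = -108*154 = -16632)
u(V, Z) = -12*Z + V*Z (u(V, Z) = Z*V - 12*Z = V*Z - 12*Z = -12*Z + V*Z)
x = -260524 (x = -243892 - 16632 = -260524)
(u(-113, W) + x)*(-362031 + 269458) = (-122*(-12 - 113) - 260524)*(-362031 + 269458) = (-122*(-125) - 260524)*(-92573) = (15250 - 260524)*(-92573) = -245274*(-92573) = 22705750002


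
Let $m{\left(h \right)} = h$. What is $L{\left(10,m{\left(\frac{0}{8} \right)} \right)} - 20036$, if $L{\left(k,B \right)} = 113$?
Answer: $-19923$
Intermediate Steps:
$L{\left(10,m{\left(\frac{0}{8} \right)} \right)} - 20036 = 113 - 20036 = -19923$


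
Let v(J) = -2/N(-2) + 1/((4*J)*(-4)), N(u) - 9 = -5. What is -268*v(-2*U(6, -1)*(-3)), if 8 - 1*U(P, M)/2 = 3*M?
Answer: 70819/528 ≈ 134.13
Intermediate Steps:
U(P, M) = 16 - 6*M
N(u) = 4 (N(u) = 9 - 5 = 4)
v(J) = -½ - 1/(16*J) (v(J) = -2/4 + 1/((4*J)*(-4)) = -2*¼ + 1/(-16*J) = -½ + 1*(-1/(16*J)) = -½ - 1/(16*J))
-268*v(-2*U(6, -1)*(-3)) = -67*(-1 - 8*(-2*(16 - 6*(-1)))*(-3))/(4*(-2*(16 - 6*(-1))*(-3))) = -67*(-1 - 8*(-2*(16 + 6))*(-3))/(4*(-2*(16 + 6)*(-3))) = -67*(-1 - 8*(-2*22)*(-3))/(4*(-2*22*(-3))) = -67*(-1 - (-352)*(-3))/(4*((-44*(-3)))) = -67*(-1 - 8*132)/(4*132) = -67*(-1 - 1056)/(4*132) = -67*(-1057)/(4*132) = -268*(-1057/2112) = 70819/528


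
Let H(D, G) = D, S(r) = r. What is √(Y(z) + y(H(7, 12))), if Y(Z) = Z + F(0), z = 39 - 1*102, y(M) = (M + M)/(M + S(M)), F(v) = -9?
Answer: I*√71 ≈ 8.4261*I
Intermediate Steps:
y(M) = 1 (y(M) = (M + M)/(M + M) = (2*M)/((2*M)) = (2*M)*(1/(2*M)) = 1)
z = -63 (z = 39 - 102 = -63)
Y(Z) = -9 + Z (Y(Z) = Z - 9 = -9 + Z)
√(Y(z) + y(H(7, 12))) = √((-9 - 63) + 1) = √(-72 + 1) = √(-71) = I*√71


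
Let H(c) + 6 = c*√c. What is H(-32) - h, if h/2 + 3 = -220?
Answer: 440 - 128*I*√2 ≈ 440.0 - 181.02*I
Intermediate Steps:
h = -446 (h = -6 + 2*(-220) = -6 - 440 = -446)
H(c) = -6 + c^(3/2) (H(c) = -6 + c*√c = -6 + c^(3/2))
H(-32) - h = (-6 + (-32)^(3/2)) - 1*(-446) = (-6 - 128*I*√2) + 446 = 440 - 128*I*√2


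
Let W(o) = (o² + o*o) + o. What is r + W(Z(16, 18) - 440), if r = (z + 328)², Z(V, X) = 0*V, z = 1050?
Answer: 2285644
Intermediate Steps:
Z(V, X) = 0
W(o) = o + 2*o² (W(o) = (o² + o²) + o = 2*o² + o = o + 2*o²)
r = 1898884 (r = (1050 + 328)² = 1378² = 1898884)
r + W(Z(16, 18) - 440) = 1898884 + (0 - 440)*(1 + 2*(0 - 440)) = 1898884 - 440*(1 + 2*(-440)) = 1898884 - 440*(1 - 880) = 1898884 - 440*(-879) = 1898884 + 386760 = 2285644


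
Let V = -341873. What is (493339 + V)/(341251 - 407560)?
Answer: -4886/2139 ≈ -2.2842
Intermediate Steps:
(493339 + V)/(341251 - 407560) = (493339 - 341873)/(341251 - 407560) = 151466/(-66309) = 151466*(-1/66309) = -4886/2139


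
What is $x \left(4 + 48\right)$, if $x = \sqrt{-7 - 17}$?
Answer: $104 i \sqrt{6} \approx 254.75 i$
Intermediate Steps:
$x = 2 i \sqrt{6}$ ($x = \sqrt{-7 - 17} = \sqrt{-24} = 2 i \sqrt{6} \approx 4.899 i$)
$x \left(4 + 48\right) = 2 i \sqrt{6} \left(4 + 48\right) = 2 i \sqrt{6} \cdot 52 = 104 i \sqrt{6}$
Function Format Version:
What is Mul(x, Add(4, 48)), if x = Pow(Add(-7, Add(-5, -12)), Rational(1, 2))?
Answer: Mul(104, I, Pow(6, Rational(1, 2))) ≈ Mul(254.75, I)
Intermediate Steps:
x = Mul(2, I, Pow(6, Rational(1, 2))) (x = Pow(Add(-7, -17), Rational(1, 2)) = Pow(-24, Rational(1, 2)) = Mul(2, I, Pow(6, Rational(1, 2))) ≈ Mul(4.8990, I))
Mul(x, Add(4, 48)) = Mul(Mul(2, I, Pow(6, Rational(1, 2))), Add(4, 48)) = Mul(Mul(2, I, Pow(6, Rational(1, 2))), 52) = Mul(104, I, Pow(6, Rational(1, 2)))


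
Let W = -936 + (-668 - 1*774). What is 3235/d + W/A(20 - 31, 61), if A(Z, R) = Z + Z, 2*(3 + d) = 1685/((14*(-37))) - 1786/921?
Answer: -27604974571/58734511 ≈ -470.00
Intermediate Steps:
d = -5339501/954156 (d = -3 + (1685/((14*(-37))) - 1786/921)/2 = -3 + (1685/(-518) - 1786*1/921)/2 = -3 + (1685*(-1/518) - 1786/921)/2 = -3 + (-1685/518 - 1786/921)/2 = -3 + (½)*(-2477033/477078) = -3 - 2477033/954156 = -5339501/954156 ≈ -5.5960)
A(Z, R) = 2*Z
W = -2378 (W = -936 + (-668 - 774) = -936 - 1442 = -2378)
3235/d + W/A(20 - 31, 61) = 3235/(-5339501/954156) - 2378*1/(2*(20 - 31)) = 3235*(-954156/5339501) - 2378/(2*(-11)) = -3086694660/5339501 - 2378/(-22) = -3086694660/5339501 - 2378*(-1/22) = -3086694660/5339501 + 1189/11 = -27604974571/58734511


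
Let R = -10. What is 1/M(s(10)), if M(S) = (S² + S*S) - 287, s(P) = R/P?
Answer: -1/285 ≈ -0.0035088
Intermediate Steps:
s(P) = -10/P
M(S) = -287 + 2*S² (M(S) = (S² + S²) - 287 = 2*S² - 287 = -287 + 2*S²)
1/M(s(10)) = 1/(-287 + 2*(-10/10)²) = 1/(-287 + 2*(-10*⅒)²) = 1/(-287 + 2*(-1)²) = 1/(-287 + 2*1) = 1/(-287 + 2) = 1/(-285) = -1/285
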